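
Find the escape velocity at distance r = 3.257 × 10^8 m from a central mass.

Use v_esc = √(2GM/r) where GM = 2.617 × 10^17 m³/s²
r = 3.257 × 10^8 m
GM = 2.617 × 10^17 m³/s²
2GM/r = 2 × (2.617 × 10^17) / (3.257 × 10^8) = 1.607 × 10^9 m²/s²
v_esc = √(2GM/r) = 40087.4 m/s ≈ 40.09 km/s

Final answer: 40.09 km/s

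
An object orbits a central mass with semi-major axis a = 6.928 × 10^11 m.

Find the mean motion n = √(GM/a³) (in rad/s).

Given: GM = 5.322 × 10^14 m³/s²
a = 6.928 × 10^11 m
GM = 5.322 × 10^14 m³/s²
a³ = 3.32524 × 10^35 m³
GM/a³ = (5.322 × 10^14) / (3.32524 × 10^35) = 1.60048 × 10^-21 s⁻²
n = √(GM/a³) = 4.0006 × 10^-11 rad/s ≈ 4.001 × 10^-11 rad/s

Final answer: n = 4.001 × 10^-11 rad/s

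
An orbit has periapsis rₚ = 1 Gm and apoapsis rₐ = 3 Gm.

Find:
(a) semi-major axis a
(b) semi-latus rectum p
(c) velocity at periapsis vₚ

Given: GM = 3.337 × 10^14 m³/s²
rₚ = 1 Gm = 1 × 10^9 m
rₐ = 3 Gm = 3 × 10^9 m
GM = 3.337 × 10^14 m³/s²
a = (rₚ + rₐ)/2 = 2 × 10^9 m
e = (rₐ − rₚ)/(rₐ + rₚ) = (2 × 10^9) / (4 × 10^9) = 0.5
(a) a = 2 × 10^9 m ≈ 2 Gm
(b) 1 − e² = 0.75;  p = a(1 − e²) = 2 × 10^9 × 0.75 = 1.5 × 10^9 m ≈ 1.5 Gm
(c) vₚ² = GM (2/rₚ − 1/a) = 3.337 × 10^14 × (2 × 10^-9 − 5 × 10^-10) = 500550 m²/s²;  vₚ = 707.496 m/s ≈ 707.5 m/s

Final answer:
(a) semi-major axis a = 2 Gm
(b) semi-latus rectum p = 1.5 Gm
(c) velocity at periapsis vₚ = 707.5 m/s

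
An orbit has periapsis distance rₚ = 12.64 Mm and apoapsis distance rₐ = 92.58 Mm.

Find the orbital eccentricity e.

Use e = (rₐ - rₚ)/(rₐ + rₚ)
rₚ = 12.64 Mm = 1.264 × 10^7 m
rₐ = 92.58 Mm = 9.258 × 10^7 m
rₐ − rₚ = 7.994 × 10^7 m
rₐ + rₚ = 1.0522 × 10^8 m
e = (rₐ − rₚ)/(rₐ + rₚ) = 0.759741

Final answer: e = 0.7597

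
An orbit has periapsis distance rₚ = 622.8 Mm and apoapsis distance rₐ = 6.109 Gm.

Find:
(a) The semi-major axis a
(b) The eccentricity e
rₚ = 622.8 Mm = 6.228 × 10^8 m
rₐ = 6.109 Gm = 6.109 × 10^9 m
(a) a = (rₚ + rₐ)/2 = 3.3659 × 10^9 m ≈ 3.366 Gm
(b) e = (rₐ − rₚ)/(rₐ + rₚ) = (5.4862 × 10^9) / (6.7318 × 10^9) = 0.814968

Final answer:
(a) a = 3.366 Gm
(b) e = 0.815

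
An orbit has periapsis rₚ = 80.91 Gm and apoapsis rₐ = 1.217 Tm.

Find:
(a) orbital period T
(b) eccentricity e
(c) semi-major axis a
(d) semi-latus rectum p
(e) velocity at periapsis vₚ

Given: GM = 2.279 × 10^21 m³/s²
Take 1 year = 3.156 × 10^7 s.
rₚ = 80.91 Gm = 8.091 × 10^10 m
rₐ = 1.217 Tm = 1.217 × 10^12 m
GM = 2.279 × 10^21 m³/s²
a = (rₚ + rₐ)/2 = 6.48955 × 10^11 m
e = (rₐ − rₚ)/(rₐ + rₚ) = (1.13609 × 10^12) / (1.29791 × 10^12) = 0.875323
(a) a³ = 2.73303 × 10^35 m³;  T = 2π √(a³/GM) = 2π × 1.09509 × 10^7 s = 6.88065 × 10^7 s ≈ 2.18 years
(b) e = 0.875323 ≈ 0.8753
(c) a = 6.48955 × 10^11 m ≈ 649 Gm
(d) 1 − e² = 0.23381;  p = a(1 − e²) = 6.48955 × 10^11 × 0.23381 = 1.51732 × 10^11 m ≈ 151.7 Gm
(e) vₚ² = GM (2/rₚ − 1/a) = 2.279 × 10^21 × (2.47188 × 10^-11 − 1.54094 × 10^-12) = 5.28224 × 10^10 m²/s²;  vₚ = 229831 m/s ≈ 229.8 km/s

Final answer:
(a) orbital period T = 2.18 years
(b) eccentricity e = 0.8753
(c) semi-major axis a = 649 Gm
(d) semi-latus rectum p = 151.7 Gm
(e) velocity at periapsis vₚ = 229.8 km/s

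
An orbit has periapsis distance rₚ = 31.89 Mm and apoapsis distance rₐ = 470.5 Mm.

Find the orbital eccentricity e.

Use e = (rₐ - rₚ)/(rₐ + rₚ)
rₚ = 31.89 Mm = 3.189 × 10^7 m
rₐ = 470.5 Mm = 4.705 × 10^8 m
rₐ − rₚ = 4.3861 × 10^8 m
rₐ + rₚ = 5.0239 × 10^8 m
e = (rₐ − rₚ)/(rₐ + rₚ) = 0.873047

Final answer: e = 0.873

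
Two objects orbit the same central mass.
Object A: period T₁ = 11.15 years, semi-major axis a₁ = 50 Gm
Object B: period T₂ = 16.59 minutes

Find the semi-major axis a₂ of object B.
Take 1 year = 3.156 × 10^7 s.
T₁ = 11.15 years = 3.51894 × 10^8 s
T₂ = 16.59 minutes = 995.4 s
a₁ = 50 Gm = 5 × 10^10 m
Kepler's third law: (T₂/T₁)² = (a₂/a₁)³  ⇒  a₂ = a₁ (T₂/T₁)^(2/3)
T₂/T₁ = 2.82869 × 10^-6
(T₂/T₁)^(2/3) = 0.000200013
a₂ = 5 × 10^10 m × 0.000200013 = 1.00006 × 10^7 m ≈ 10 Mm

Final answer: a₂ = 10 Mm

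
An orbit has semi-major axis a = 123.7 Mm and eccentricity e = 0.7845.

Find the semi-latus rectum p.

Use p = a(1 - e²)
a = 123.7 Mm = 1.237 × 10^8 m
e = 0.7845,  e² = 0.61544,  1 − e² = 0.38456
p = a(1 − e²) = 1.237 × 10^8 m × 0.38456 = 4.757 × 10^7 m ≈ 47.57 Mm

Final answer: p = 47.57 Mm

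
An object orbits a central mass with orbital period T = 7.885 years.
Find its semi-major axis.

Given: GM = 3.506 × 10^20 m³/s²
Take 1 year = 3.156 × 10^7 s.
T = 7.885 years = 2.48851 × 10^8 s
GM = 3.506 × 10^20 m³/s²
Kepler's third law: a³ = GM T² / (4π²)
T² = 6.19266 × 10^16 s²
a³ = (3.506 × 10^20) × (6.19266 × 10^16) / (4π²) = 5.49958 × 10^35 m³
a = (a³)^(1/3) = 8.193 × 10^11 m ≈ 819.3 Gm

Final answer: 819.3 Gm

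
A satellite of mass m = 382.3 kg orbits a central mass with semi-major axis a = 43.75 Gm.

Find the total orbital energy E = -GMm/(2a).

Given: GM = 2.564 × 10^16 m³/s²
a = 43.75 Gm = 4.375 × 10^10 m
GM = 2.564 × 10^16 m³/s²
2a = 8.75 × 10^10 m
GMm = 2.564 × 10^16 × 382.3 = 9.80217 × 10^18 m³·kg/s²
E = −GMm/(2a) = -1.12025 × 10^8 J ≈ -112 MJ

Final answer: -112 MJ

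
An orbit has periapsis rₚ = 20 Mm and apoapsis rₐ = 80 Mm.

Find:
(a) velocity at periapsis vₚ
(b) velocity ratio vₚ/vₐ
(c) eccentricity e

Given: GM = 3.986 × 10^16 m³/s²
rₚ = 20 Mm = 2 × 10^7 m
rₐ = 80 Mm = 8 × 10^7 m
GM = 3.986 × 10^16 m³/s²
a = (rₚ + rₐ)/2 = 5 × 10^7 m
e = (rₐ − rₚ)/(rₐ + rₚ) = (6 × 10^7) / (1 × 10^8) = 0.6
(a) vₚ² = GM (2/rₚ − 1/a) = 3.986 × 10^16 × (1 × 10^-7 − 2 × 10^-8) = 3.1888 × 10^9 m²/s²;  vₚ = 56469.5 m/s ≈ 56.47 km/s
(b) vₚ/vₐ = rₐ/rₚ (angular momentum) = (8 × 10^7) / (2 × 10^7) = 4 ≈ 4
(c) e = 0.6 ≈ 0.6

Final answer:
(a) velocity at periapsis vₚ = 56.47 km/s
(b) velocity ratio vₚ/vₐ = 4
(c) eccentricity e = 0.6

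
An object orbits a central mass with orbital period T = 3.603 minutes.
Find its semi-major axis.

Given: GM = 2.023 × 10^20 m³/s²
T = 3.603 minutes = 216.18 s
GM = 2.023 × 10^20 m³/s²
Kepler's third law: a³ = GM T² / (4π²)
T² = 46733.8 s²
a³ = (2.023 × 10^20) × 46733.8 / (4π²) = 2.39479 × 10^23 m³
a = (a³)^(1/3) = 6.20996 × 10^7 m ≈ 62.1 Mm

Final answer: 62.1 Mm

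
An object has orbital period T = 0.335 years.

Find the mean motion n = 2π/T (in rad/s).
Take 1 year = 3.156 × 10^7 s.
T = 0.335 years = 1.05726 × 10^7 s
n = 2π / (1.05726 × 10^7 s) = 5.9429 × 10^-7 rad/s ≈ 5.943 × 10^-7 rad/s

Final answer: n = 5.943 × 10^-7 rad/s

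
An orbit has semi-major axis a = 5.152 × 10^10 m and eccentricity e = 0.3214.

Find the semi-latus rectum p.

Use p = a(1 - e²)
a = 5.152 × 10^10 m
e = 0.3214,  e² = 0.103298,  1 − e² = 0.896702
p = a(1 − e²) = 5.152 × 10^10 m × 0.896702 = 4.61981 × 10^10 m ≈ 4.62 × 10^10 m

Final answer: p = 4.62 × 10^10 m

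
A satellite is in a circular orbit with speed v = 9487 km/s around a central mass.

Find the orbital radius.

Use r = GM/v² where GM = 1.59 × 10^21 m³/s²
v = 9487 km/s = 9.487 × 10^6 m/s
GM = 1.59 × 10^21 m³/s²
v² = 9.00032 × 10^13 m²/s²
r = GM/v² = (1.59 × 10^21) / (9.00032 × 10^13) = 1.7666 × 10^7 m ≈ 17.67 Mm

Final answer: 17.67 Mm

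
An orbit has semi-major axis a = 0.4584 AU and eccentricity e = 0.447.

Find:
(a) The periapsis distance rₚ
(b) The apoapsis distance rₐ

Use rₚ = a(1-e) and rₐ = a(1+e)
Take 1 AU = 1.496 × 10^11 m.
a = 0.4584 AU = 6.85766 × 10^10 m
e = 0.447:  1 − e = 0.553,  1 + e = 1.447
(a) rₚ = a(1 − e) = 6.85766 × 10^10 m × 0.553 = 3.79229 × 10^10 m ≈ 0.2535 AU
(b) rₐ = a(1 + e) = 6.85766 × 10^10 m × 1.447 = 9.92304 × 10^10 m ≈ 0.6633 AU

Final answer:
(a) rₚ = 0.2535 AU
(b) rₐ = 0.6633 AU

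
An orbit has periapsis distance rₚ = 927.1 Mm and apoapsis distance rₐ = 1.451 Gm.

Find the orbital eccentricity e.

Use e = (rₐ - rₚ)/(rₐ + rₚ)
rₚ = 927.1 Mm = 9.271 × 10^8 m
rₐ = 1.451 Gm = 1.451 × 10^9 m
rₐ − rₚ = 5.239 × 10^8 m
rₐ + rₚ = 2.3781 × 10^9 m
e = (rₐ − rₚ)/(rₐ + rₚ) = 0.220302

Final answer: e = 0.2203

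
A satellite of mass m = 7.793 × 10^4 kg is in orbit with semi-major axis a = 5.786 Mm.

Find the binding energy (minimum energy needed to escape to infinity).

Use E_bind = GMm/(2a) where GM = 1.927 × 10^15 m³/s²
a = 5.786 Mm = 5.786 × 10^6 m
GM = 1.927 × 10^15 m³/s²
m = 7.793 × 10^4 kg
GMm = 1.927 × 10^15 × 77930 = 1.50171 × 10^20 m³·kg/s²
2a = 1.1572 × 10^7 m
E_bind = GMm/(2a) = 1.29771 × 10^13 J ≈ 12.98 TJ

Final answer: 12.98 TJ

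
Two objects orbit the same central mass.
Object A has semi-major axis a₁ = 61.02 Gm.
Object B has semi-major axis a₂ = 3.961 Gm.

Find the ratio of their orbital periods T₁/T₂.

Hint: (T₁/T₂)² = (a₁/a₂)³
a₁ = 61.02 Gm = 6.102 × 10^10 m
a₂ = 3.961 Gm = 3.961 × 10^9 m
a₁/a₂ = 15.4052
T₁/T₂ = (a₁/a₂)^(3/2) = (15.4052)^1.5 = 60.4646

Final answer: T₁/T₂ = 60.46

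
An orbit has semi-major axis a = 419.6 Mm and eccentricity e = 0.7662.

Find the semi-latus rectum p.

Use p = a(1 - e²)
a = 419.6 Mm = 4.196 × 10^8 m
e = 0.7662,  e² = 0.587062,  1 − e² = 0.412938
p = a(1 − e²) = 4.196 × 10^8 m × 0.412938 = 1.73269 × 10^8 m ≈ 173.3 Mm

Final answer: p = 173.3 Mm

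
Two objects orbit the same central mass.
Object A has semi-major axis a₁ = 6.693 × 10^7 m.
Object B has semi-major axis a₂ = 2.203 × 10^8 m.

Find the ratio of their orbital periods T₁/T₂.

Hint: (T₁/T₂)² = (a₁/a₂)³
a₁ = 6.693 × 10^7 m
a₂ = 2.203 × 10^8 m
a₁/a₂ = 0.303813
T₁/T₂ = (a₁/a₂)^(3/2) = (0.303813)^1.5 = 0.167459

Final answer: T₁/T₂ = 0.1675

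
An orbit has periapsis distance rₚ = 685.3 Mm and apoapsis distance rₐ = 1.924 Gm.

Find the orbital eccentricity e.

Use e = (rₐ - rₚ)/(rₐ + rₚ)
rₚ = 685.3 Mm = 6.853 × 10^8 m
rₐ = 1.924 Gm = 1.924 × 10^9 m
rₐ − rₚ = 1.2387 × 10^9 m
rₐ + rₚ = 2.6093 × 10^9 m
e = (rₐ − rₚ)/(rₐ + rₚ) = 0.474725

Final answer: e = 0.4747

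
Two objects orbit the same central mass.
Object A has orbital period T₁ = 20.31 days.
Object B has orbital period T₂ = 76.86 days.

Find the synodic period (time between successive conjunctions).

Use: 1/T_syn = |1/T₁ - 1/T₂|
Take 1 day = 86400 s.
T₁ = 20.31 days = 1.75478 × 10^6 s
T₂ = 76.86 days = 6.6407 × 10^6 s
1/T₁ = 5.69871 × 10^-7 s⁻¹
1/T₂ = 1.50586 × 10^-7 s⁻¹
|1/T₁ − 1/T₂| = 4.19284 × 10^-7 s⁻¹
T_syn = 1 / |1/T₁ − 1/T₂| = 2.38502 × 10^6 s ≈ 27.6 days

Final answer: T_syn = 27.6 days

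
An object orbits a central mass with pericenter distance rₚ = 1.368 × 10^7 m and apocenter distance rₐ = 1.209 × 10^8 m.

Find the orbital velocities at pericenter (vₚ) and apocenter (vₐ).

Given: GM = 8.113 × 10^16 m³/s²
rₚ = 1.368 × 10^7 m
rₐ = 1.209 × 10^8 m
GM = 8.113 × 10^16 m³/s²
a = (rₚ + rₐ)/2 = 6.729 × 10^7 m
Vis-viva: v² = GM (2/r − 1/a)
vₚ² = 8.113 × 10^16 × (1.46199 × 10^-7 − 1.4861 × 10^-8) = 1.06554 × 10^10 m²/s²
vₚ = 103225 m/s ≈ 103.2 km/s
vₐ² = 8.113 × 10^16 × (1.65426 × 10^-8 − 1.4861 × 10^-8) = 1.36424 × 10^8 m²/s²
vₐ = 11680.1 m/s ≈ 11.68 km/s

Final answer: vₚ = 103.2 km/s, vₐ = 11.68 km/s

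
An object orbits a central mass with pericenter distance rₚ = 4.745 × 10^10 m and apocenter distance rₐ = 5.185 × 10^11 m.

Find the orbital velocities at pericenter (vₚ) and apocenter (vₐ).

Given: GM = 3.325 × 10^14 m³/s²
rₚ = 4.745 × 10^10 m
rₐ = 5.185 × 10^11 m
GM = 3.325 × 10^14 m³/s²
a = (rₚ + rₐ)/2 = 2.82975 × 10^11 m
Vis-viva: v² = GM (2/r − 1/a)
vₚ² = 3.325 × 10^14 × (4.21496 × 10^-11 − 3.53388 × 10^-12) = 12839.7 m²/s²
vₚ = 113.313 m/s ≈ 113.3 m/s
vₐ² = 3.325 × 10^14 × (3.85728 × 10^-12 − 3.53388 × 10^-12) = 107.53 m²/s²
vₐ = 10.3697 m/s ≈ 10.37 m/s

Final answer: vₚ = 113.3 m/s, vₐ = 10.37 m/s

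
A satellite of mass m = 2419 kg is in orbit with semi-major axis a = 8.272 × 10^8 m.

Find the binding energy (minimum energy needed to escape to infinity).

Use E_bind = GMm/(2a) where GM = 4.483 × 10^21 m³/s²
a = 8.272 × 10^8 m
GM = 4.483 × 10^21 m³/s²
m = 2419 kg
GMm = 4.483 × 10^21 × 2419 = 1.08444 × 10^25 m³·kg/s²
2a = 1.6544 × 10^9 m
E_bind = GMm/(2a) = 6.55487 × 10^15 J ≈ 6.555 PJ

Final answer: 6.555 PJ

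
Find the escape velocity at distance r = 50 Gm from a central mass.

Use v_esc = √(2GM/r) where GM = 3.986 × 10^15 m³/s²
r = 50 Gm = 5 × 10^10 m
GM = 3.986 × 10^15 m³/s²
2GM/r = 2 × (3.986 × 10^15) / (5 × 10^10) = 159440 m²/s²
v_esc = √(2GM/r) = 399.299 m/s ≈ 399.3 m/s

Final answer: 399.3 m/s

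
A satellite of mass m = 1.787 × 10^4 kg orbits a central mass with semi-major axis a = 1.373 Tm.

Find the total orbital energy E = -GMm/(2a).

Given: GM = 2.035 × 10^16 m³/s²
a = 1.373 Tm = 1.373 × 10^12 m
GM = 2.035 × 10^16 m³/s²
2a = 2.746 × 10^12 m
GMm = 2.035 × 10^16 × 17870 = 3.63654 × 10^20 m³·kg/s²
E = −GMm/(2a) = -1.32431 × 10^8 J ≈ -132.4 MJ

Final answer: -132.4 MJ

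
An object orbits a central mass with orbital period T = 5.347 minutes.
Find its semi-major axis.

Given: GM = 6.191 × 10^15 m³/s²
T = 5.347 minutes = 320.82 s
GM = 6.191 × 10^15 m³/s²
Kepler's third law: a³ = GM T² / (4π²)
T² = 102925 s²
a³ = (6.191 × 10^15) × 102925 / (4π²) = 1.61408 × 10^19 m³
a = (a³)^(1/3) = 2.52721 × 10^6 m ≈ 2.527 Mm

Final answer: 2.527 Mm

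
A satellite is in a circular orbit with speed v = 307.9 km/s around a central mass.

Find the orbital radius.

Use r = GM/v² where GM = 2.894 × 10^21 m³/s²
v = 307.9 km/s = 307900 m/s
GM = 2.894 × 10^21 m³/s²
v² = 9.48024 × 10^10 m²/s²
r = GM/v² = (2.894 × 10^21) / (9.48024 × 10^10) = 3.05267 × 10^10 m ≈ 30.53 Gm

Final answer: 30.53 Gm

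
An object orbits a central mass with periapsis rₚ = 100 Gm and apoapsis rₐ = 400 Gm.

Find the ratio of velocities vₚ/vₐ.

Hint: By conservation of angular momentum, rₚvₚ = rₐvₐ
rₚ = 100 Gm = 1 × 10^11 m
rₐ = 400 Gm = 4 × 10^11 m
rₚvₚ = rₐvₐ  ⇒  vₚ/vₐ = rₐ/rₚ
vₚ/vₐ = (4 × 10^11) / (1 × 10^11) = 4

Final answer: vₚ/vₐ = 4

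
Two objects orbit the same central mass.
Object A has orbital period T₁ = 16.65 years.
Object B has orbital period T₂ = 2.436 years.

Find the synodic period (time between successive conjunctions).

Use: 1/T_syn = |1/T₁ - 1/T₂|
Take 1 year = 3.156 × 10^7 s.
T₁ = 16.65 years = 5.25474 × 10^8 s
T₂ = 2.436 years = 7.68802 × 10^7 s
1/T₁ = 1.90304 × 10^-9 s⁻¹
1/T₂ = 1.30073 × 10^-8 s⁻¹
|1/T₁ − 1/T₂| = 1.11042 × 10^-8 s⁻¹
T_syn = 1 / |1/T₁ − 1/T₂| = 9.00559 × 10^7 s ≈ 2.853 years

Final answer: T_syn = 2.853 years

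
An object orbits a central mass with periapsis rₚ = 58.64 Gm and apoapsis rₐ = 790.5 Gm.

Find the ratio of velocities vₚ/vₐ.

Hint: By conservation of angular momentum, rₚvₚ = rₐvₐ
rₚ = 58.64 Gm = 5.864 × 10^10 m
rₐ = 790.5 Gm = 7.905 × 10^11 m
rₚvₚ = rₐvₐ  ⇒  vₚ/vₐ = rₐ/rₚ
vₚ/vₐ = (7.905 × 10^11) / (5.864 × 10^10) = 13.4806

Final answer: vₚ/vₐ = 13.48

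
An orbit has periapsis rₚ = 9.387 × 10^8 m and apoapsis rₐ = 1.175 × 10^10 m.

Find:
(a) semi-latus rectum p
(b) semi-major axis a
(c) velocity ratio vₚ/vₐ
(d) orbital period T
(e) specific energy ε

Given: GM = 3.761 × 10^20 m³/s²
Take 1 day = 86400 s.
rₚ = 9.387 × 10^8 m
rₐ = 1.175 × 10^10 m
GM = 3.761 × 10^20 m³/s²
a = (rₚ + rₐ)/2 = 6.34435 × 10^9 m
e = (rₐ − rₚ)/(rₐ + rₚ) = (1.08113 × 10^10) / (1.26887 × 10^10) = 0.852042
(a) 1 − e² = 0.274025;  p = a(1 − e²) = 6.34435 × 10^9 × 0.274025 = 1.73851 × 10^9 m ≈ 1.739 × 10^9 m
(b) a = 6.34435 × 10^9 m ≈ 6.344 × 10^9 m
(c) vₚ/vₐ = rₐ/rₚ (angular momentum) = (1.175 × 10^10) / (9.387 × 10^8) = 12.5173 ≈ 12.52
(d) a³ = 2.55365 × 10^29 m³;  T = 2π √(a³/GM) = 2π × 26057.3 s = 163723 s ≈ 1.895 days
(e) 2a = 1.26887 × 10^10 m;  ε = −GM/(2a) = -2.96405 × 10^10 J/kg ≈ -29.64 GJ/kg

Final answer:
(a) semi-latus rectum p = 1.739 × 10^9 m
(b) semi-major axis a = 6.344 × 10^9 m
(c) velocity ratio vₚ/vₐ = 12.52
(d) orbital period T = 1.895 days
(e) specific energy ε = -29.64 GJ/kg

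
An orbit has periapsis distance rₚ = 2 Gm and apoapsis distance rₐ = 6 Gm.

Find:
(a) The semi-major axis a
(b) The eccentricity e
rₚ = 2 Gm = 2 × 10^9 m
rₐ = 6 Gm = 6 × 10^9 m
(a) a = (rₚ + rₐ)/2 = 4 × 10^9 m ≈ 4 Gm
(b) e = (rₐ − rₚ)/(rₐ + rₚ) = (4 × 10^9) / (8 × 10^9) = 0.5

Final answer:
(a) a = 4 Gm
(b) e = 0.5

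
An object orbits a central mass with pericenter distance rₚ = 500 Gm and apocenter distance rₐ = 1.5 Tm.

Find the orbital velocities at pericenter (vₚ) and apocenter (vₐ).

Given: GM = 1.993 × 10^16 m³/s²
rₚ = 500 Gm = 5 × 10^11 m
rₐ = 1.5 Tm = 1.5 × 10^12 m
GM = 1.993 × 10^16 m³/s²
a = (rₚ + rₐ)/2 = 1 × 10^12 m
Vis-viva: v² = GM (2/r − 1/a)
vₚ² = 1.993 × 10^16 × (4 × 10^-12 − 1 × 10^-12) = 59790 m²/s²
vₚ = 244.52 m/s ≈ 244.5 m/s
vₐ² = 1.993 × 10^16 × (1.33333 × 10^-12 − 1 × 10^-12) = 6643.33 m²/s²
vₐ = 81.5066 m/s ≈ 81.51 m/s

Final answer: vₚ = 244.5 m/s, vₐ = 81.51 m/s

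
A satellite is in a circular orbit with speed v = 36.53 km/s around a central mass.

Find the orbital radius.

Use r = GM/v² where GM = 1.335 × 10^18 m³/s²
v = 36.53 km/s = 36530 m/s
GM = 1.335 × 10^18 m³/s²
v² = 1.33444 × 10^9 m²/s²
r = GM/v² = (1.335 × 10^18) / (1.33444 × 10^9) = 1.00042 × 10^9 m ≈ 1 Gm

Final answer: 1 Gm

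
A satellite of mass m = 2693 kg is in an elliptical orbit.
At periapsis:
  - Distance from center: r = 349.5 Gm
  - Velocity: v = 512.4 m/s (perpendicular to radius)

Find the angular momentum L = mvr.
r = 349.5 Gm = 3.495 × 10^11 m
v = 512.4 m/s
vr = 512.4 × 3.495 × 10^11 = 1.79084 × 10^14 m²/s
L = m × vr = 2693 × 1.79084 × 10^14 = 4.82273 × 10^17 kg·m²/s ≈ 4.823 × 10^17 kg·m²/s

Final answer: L = 4.823 × 10^17 kg·m²/s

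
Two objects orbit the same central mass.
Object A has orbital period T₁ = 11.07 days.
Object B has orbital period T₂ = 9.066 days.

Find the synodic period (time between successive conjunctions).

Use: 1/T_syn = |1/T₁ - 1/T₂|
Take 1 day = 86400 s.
T₁ = 11.07 days = 956448 s
T₂ = 9.066 days = 783302 s
1/T₁ = 1.04554 × 10^-6 s⁻¹
1/T₂ = 1.27665 × 10^-6 s⁻¹
|1/T₁ − 1/T₂| = 2.31111 × 10^-7 s⁻¹
T_syn = 1 / |1/T₁ − 1/T₂| = 4.32692 × 10^6 s ≈ 50.08 days

Final answer: T_syn = 50.08 days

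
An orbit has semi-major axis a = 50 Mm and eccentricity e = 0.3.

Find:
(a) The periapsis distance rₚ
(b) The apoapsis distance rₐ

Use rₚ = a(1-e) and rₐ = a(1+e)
a = 50 Mm = 5 × 10^7 m
e = 0.3:  1 − e = 0.7,  1 + e = 1.3
(a) rₚ = a(1 − e) = 5 × 10^7 m × 0.7 = 3.5 × 10^7 m ≈ 35 Mm
(b) rₐ = a(1 + e) = 5 × 10^7 m × 1.3 = 6.5 × 10^7 m ≈ 65 Mm

Final answer:
(a) rₚ = 35 Mm
(b) rₐ = 65 Mm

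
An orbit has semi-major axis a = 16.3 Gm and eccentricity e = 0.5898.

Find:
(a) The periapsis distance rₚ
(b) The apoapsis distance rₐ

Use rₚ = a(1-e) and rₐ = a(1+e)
a = 16.3 Gm = 1.63 × 10^10 m
e = 0.5898:  1 − e = 0.4102,  1 + e = 1.5898
(a) rₚ = a(1 − e) = 1.63 × 10^10 m × 0.4102 = 6.68626 × 10^9 m ≈ 6.686 Gm
(b) rₐ = a(1 + e) = 1.63 × 10^10 m × 1.5898 = 2.59137 × 10^10 m ≈ 25.91 Gm

Final answer:
(a) rₚ = 6.686 Gm
(b) rₐ = 25.91 Gm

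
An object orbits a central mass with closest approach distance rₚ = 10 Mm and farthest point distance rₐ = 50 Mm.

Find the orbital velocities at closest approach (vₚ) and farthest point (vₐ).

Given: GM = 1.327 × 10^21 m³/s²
rₚ = 10 Mm = 1 × 10^7 m
rₐ = 50 Mm = 5 × 10^7 m
GM = 1.327 × 10^21 m³/s²
a = (rₚ + rₐ)/2 = 3 × 10^7 m
Vis-viva: v² = GM (2/r − 1/a)
vₚ² = 1.327 × 10^21 × (2 × 10^-7 − 3.33333 × 10^-8) = 2.21167 × 10^14 m²/s²
vₚ = 1.48717 × 10^7 m/s ≈ 1.487 × 10^4 km/s
vₐ² = 1.327 × 10^21 × (4 × 10^-8 − 3.33333 × 10^-8) = 8.84667 × 10^12 m²/s²
vₐ = 2.97433 × 10^6 m/s ≈ 2974 km/s

Final answer: vₚ = 1.487 × 10^4 km/s, vₐ = 2974 km/s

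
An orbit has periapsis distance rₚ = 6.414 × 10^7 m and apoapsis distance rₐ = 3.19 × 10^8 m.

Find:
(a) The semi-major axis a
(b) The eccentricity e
rₚ = 6.414 × 10^7 m
rₐ = 3.19 × 10^8 m
(a) a = (rₚ + rₐ)/2 = 1.9157 × 10^8 m ≈ 1.916 × 10^8 m
(b) e = (rₐ − rₚ)/(rₐ + rₚ) = (2.5486 × 10^8) / (3.8314 × 10^8) = 0.665188

Final answer:
(a) a = 1.916 × 10^8 m
(b) e = 0.6652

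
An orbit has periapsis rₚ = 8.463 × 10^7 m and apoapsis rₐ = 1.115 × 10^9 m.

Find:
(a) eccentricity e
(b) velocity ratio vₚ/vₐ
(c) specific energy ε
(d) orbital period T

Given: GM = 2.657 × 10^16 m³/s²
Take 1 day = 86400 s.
rₚ = 8.463 × 10^7 m
rₐ = 1.115 × 10^9 m
GM = 2.657 × 10^16 m³/s²
a = (rₚ + rₐ)/2 = 5.99815 × 10^8 m
e = (rₐ − rₚ)/(rₐ + rₚ) = (1.03037 × 10^9) / (1.19963 × 10^9) = 0.858906
(a) e = 0.858906 ≈ 0.8589
(b) vₚ/vₐ = rₐ/rₚ (angular momentum) = (1.115 × 10^9) / (8.463 × 10^7) = 13.175 ≈ 13.17
(c) 2a = 1.19963 × 10^9 m;  ε = −GM/(2a) = -2.21485 × 10^7 J/kg ≈ -22.15 MJ/kg
(d) a³ = 2.158 × 10^26 m³;  T = 2π √(a³/GM) = 2π × 90121.9 s = 566252 s ≈ 6.554 days

Final answer:
(a) eccentricity e = 0.8589
(b) velocity ratio vₚ/vₐ = 13.17
(c) specific energy ε = -22.15 MJ/kg
(d) orbital period T = 6.554 days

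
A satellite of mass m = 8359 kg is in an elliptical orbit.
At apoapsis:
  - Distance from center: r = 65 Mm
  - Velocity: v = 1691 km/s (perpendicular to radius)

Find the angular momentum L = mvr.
r = 65 Mm = 6.5 × 10^7 m
v = 1691 km/s = 1.691 × 10^6 m/s
vr = 1.691 × 10^6 × 6.5 × 10^7 = 1.09915 × 10^14 m²/s
L = m × vr = 8359 × 1.09915 × 10^14 = 9.18779 × 10^17 kg·m²/s ≈ 9.188 × 10^17 kg·m²/s

Final answer: L = 9.188 × 10^17 kg·m²/s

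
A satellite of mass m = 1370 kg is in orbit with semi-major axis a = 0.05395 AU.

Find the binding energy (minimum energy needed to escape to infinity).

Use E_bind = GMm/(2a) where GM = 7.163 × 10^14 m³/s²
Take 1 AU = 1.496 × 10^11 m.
a = 0.05395 AU = 8.07092 × 10^9 m
GM = 7.163 × 10^14 m³/s²
m = 1370 kg
GMm = 7.163 × 10^14 × 1370 = 9.81331 × 10^17 m³·kg/s²
2a = 1.61418 × 10^10 m
E_bind = GMm/(2a) = 6.07942 × 10^7 J ≈ 60.79 MJ

Final answer: 60.79 MJ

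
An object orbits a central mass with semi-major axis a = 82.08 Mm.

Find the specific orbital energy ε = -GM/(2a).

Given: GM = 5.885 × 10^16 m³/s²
a = 82.08 Mm = 8.208 × 10^7 m
GM = 5.885 × 10^16 m³/s²
2a = 1.6416 × 10^8 m
ε = −GM/(2a) = -3.58492 × 10^8 J/kg ≈ -358.5 MJ/kg

Final answer: -358.5 MJ/kg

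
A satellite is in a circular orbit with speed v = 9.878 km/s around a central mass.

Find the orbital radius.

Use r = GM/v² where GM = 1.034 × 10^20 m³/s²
v = 9.878 km/s = 9878 m/s
GM = 1.034 × 10^20 m³/s²
v² = 9.75749 × 10^7 m²/s²
r = GM/v² = (1.034 × 10^20) / (9.75749 × 10^7) = 1.0597 × 10^12 m ≈ 1.06 Tm

Final answer: 1.06 Tm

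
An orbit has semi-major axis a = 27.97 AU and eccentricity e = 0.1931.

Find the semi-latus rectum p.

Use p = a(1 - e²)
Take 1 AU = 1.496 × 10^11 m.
a = 27.97 AU = 4.18431 × 10^12 m
e = 0.1931,  e² = 0.0372876,  1 − e² = 0.962712
p = a(1 − e²) = 4.18431 × 10^12 m × 0.962712 = 4.02829 × 10^12 m ≈ 26.93 AU

Final answer: p = 26.93 AU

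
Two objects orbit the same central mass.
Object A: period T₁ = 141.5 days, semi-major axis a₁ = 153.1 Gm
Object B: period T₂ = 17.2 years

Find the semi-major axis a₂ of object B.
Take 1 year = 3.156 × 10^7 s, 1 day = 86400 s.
T₁ = 141.5 days = 1.22256 × 10^7 s
T₂ = 17.2 years = 5.42832 × 10^8 s
a₁ = 153.1 Gm = 1.531 × 10^11 m
Kepler's third law: (T₂/T₁)² = (a₂/a₁)³  ⇒  a₂ = a₁ (T₂/T₁)^(2/3)
T₂/T₁ = 44.4013
(T₂/T₁)^(2/3) = 12.539
a₂ = 1.531 × 10^11 m × 12.539 = 1.91972 × 10^12 m ≈ 1.92 Tm

Final answer: a₂ = 1.92 Tm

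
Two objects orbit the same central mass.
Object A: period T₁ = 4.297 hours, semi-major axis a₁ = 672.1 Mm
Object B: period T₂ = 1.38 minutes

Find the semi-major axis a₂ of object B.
T₁ = 4.297 hours = 15469.2 s
T₂ = 1.38 minutes = 82.8 s
a₁ = 672.1 Mm = 6.721 × 10^8 m
Kepler's third law: (T₂/T₁)² = (a₂/a₁)³  ⇒  a₂ = a₁ (T₂/T₁)^(2/3)
T₂/T₁ = 0.00535257
(T₂/T₁)^(2/3) = 0.0305991
a₂ = 6.721 × 10^8 m × 0.0305991 = 2.05656 × 10^7 m ≈ 20.57 Mm

Final answer: a₂ = 20.57 Mm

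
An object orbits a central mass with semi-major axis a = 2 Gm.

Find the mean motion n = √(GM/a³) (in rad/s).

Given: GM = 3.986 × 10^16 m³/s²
a = 2 Gm = 2 × 10^9 m
GM = 3.986 × 10^16 m³/s²
a³ = 8 × 10^27 m³
GM/a³ = (3.986 × 10^16) / (8 × 10^27) = 4.9825 × 10^-12 s⁻²
n = √(GM/a³) = 2.23215 × 10^-6 rad/s ≈ 2.232 × 10^-6 rad/s

Final answer: n = 2.232 × 10^-6 rad/s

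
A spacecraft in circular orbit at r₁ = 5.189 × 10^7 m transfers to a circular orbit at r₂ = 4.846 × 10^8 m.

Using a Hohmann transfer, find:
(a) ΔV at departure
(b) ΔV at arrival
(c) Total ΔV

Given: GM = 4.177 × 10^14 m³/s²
r₁ = 5.189 × 10^7 m
r₂ = 4.846 × 10^8 m
GM = 4.177 × 10^14 m³/s²
Transfer ellipse: a_t = (r₁ + r₂)/2 = 2.68245 × 10^8 m
Circular speed at r₁: v₁ = √(GM/r₁) = 2837.2 m/s
Transfer speed at r₁ (periapsis): v₁ₜ = √(GM(2/r₁ − 1/a_t)) = 3813.43 m/s
(a) ΔV₁ = v₁ₜ − v₁ = 976.232 m/s ≈ 976.2 m/s
Circular speed at r₂: v₂ = √(GM/r₂) = 928.412 m/s
Transfer speed at r₂ (apoapsis): v₂ₜ = √(GM(2/r₂ − 1/a_t)) = 408.335 m/s
(b) ΔV₂ = v₂ − v₂ₜ = 520.077 m/s ≈ 520.1 m/s
(c) ΔV_total = ΔV₁ + ΔV₂ = 1496.31 m/s ≈ 1.496 km/s

Final answer:
(a) ΔV₁ = 976.2 m/s
(b) ΔV₂ = 520.1 m/s
(c) ΔV_total = 1.496 km/s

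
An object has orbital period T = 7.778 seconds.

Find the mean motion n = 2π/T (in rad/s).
T = 7.778 seconds
n = 2π / 7.778 s = 0.807815 rad/s ≈ 0.8078 rad/s

Final answer: n = 0.8078 rad/s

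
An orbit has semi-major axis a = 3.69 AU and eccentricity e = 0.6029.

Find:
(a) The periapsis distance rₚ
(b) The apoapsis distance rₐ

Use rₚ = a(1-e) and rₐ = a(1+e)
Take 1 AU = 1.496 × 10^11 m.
a = 3.69 AU = 5.52024 × 10^11 m
e = 0.6029:  1 − e = 0.3971,  1 + e = 1.6029
(a) rₚ = a(1 − e) = 5.52024 × 10^11 m × 0.3971 = 2.19209 × 10^11 m ≈ 1.465 AU
(b) rₐ = a(1 + e) = 5.52024 × 10^11 m × 1.6029 = 8.84839 × 10^11 m ≈ 5.915 AU

Final answer:
(a) rₚ = 1.465 AU
(b) rₐ = 5.915 AU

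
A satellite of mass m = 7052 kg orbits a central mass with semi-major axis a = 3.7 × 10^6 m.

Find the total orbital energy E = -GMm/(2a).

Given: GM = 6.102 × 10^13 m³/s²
a = 3.7 × 10^6 m
GM = 6.102 × 10^13 m³/s²
2a = 7.4 × 10^6 m
GMm = 6.102 × 10^13 × 7052 = 4.30313 × 10^17 m³·kg/s²
E = −GMm/(2a) = -5.81504 × 10^10 J ≈ -58.15 GJ

Final answer: -58.15 GJ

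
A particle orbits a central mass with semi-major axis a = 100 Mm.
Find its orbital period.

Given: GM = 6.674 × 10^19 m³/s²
a = 100 Mm = 1 × 10^8 m
GM = 6.674 × 10^19 m³/s²
a³ = 1 × 10^24 m³
T = 2π √(a³/GM) = 2π √((1 × 10^24) / (6.674 × 10^19)) = 2π × 122.407 s
T = 769.107 s ≈ 12.82 minutes

Final answer: 12.82 minutes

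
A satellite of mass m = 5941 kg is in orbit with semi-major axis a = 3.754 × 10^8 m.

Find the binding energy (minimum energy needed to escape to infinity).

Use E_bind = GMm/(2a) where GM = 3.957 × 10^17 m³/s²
a = 3.754 × 10^8 m
GM = 3.957 × 10^17 m³/s²
m = 5941 kg
GMm = 3.957 × 10^17 × 5941 = 2.35085 × 10^21 m³·kg/s²
2a = 7.508 × 10^8 m
E_bind = GMm/(2a) = 3.13113 × 10^12 J ≈ 3.131 TJ

Final answer: 3.131 TJ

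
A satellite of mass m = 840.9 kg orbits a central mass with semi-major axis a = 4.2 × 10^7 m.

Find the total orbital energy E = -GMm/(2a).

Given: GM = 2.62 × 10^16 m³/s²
a = 4.2 × 10^7 m
GM = 2.62 × 10^16 m³/s²
2a = 8.4 × 10^7 m
GMm = 2.62 × 10^16 × 840.9 = 2.20316 × 10^19 m³·kg/s²
E = −GMm/(2a) = -2.62281 × 10^11 J ≈ -262.3 GJ

Final answer: -262.3 GJ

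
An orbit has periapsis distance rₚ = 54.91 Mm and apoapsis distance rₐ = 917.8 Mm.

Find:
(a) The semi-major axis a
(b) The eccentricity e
rₚ = 54.91 Mm = 5.491 × 10^7 m
rₐ = 917.8 Mm = 9.178 × 10^8 m
(a) a = (rₚ + rₐ)/2 = 4.86355 × 10^8 m ≈ 486.4 Mm
(b) e = (rₐ − rₚ)/(rₐ + rₚ) = (8.6289 × 10^8) / (9.7271 × 10^8) = 0.887099

Final answer:
(a) a = 486.4 Mm
(b) e = 0.8871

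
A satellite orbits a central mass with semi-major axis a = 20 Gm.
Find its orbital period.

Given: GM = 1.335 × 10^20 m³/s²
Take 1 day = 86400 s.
a = 20 Gm = 2 × 10^10 m
GM = 1.335 × 10^20 m³/s²
a³ = 8 × 10^30 m³
T = 2π √(a³/GM) = 2π √((8 × 10^30) / (1.335 × 10^20)) = 2π × 244796 s
T = 1.5381 × 10^6 s ≈ 17.8 days

Final answer: 17.8 days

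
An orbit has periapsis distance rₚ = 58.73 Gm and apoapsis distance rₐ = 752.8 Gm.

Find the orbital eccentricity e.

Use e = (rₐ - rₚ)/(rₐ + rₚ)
rₚ = 58.73 Gm = 5.873 × 10^10 m
rₐ = 752.8 Gm = 7.528 × 10^11 m
rₐ − rₚ = 6.9407 × 10^11 m
rₐ + rₚ = 8.1153 × 10^11 m
e = (rₐ − rₚ)/(rₐ + rₚ) = 0.855261

Final answer: e = 0.8553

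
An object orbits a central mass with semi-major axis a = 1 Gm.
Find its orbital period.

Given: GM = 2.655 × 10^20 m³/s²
a = 1 Gm = 1 × 10^9 m
GM = 2.655 × 10^20 m³/s²
a³ = 1 × 10^27 m³
T = 2π √(a³/GM) = 2π √((1 × 10^27) / (2.655 × 10^20)) = 2π × 1940.74 s
T = 12194 s ≈ 3.387 hours

Final answer: 3.387 hours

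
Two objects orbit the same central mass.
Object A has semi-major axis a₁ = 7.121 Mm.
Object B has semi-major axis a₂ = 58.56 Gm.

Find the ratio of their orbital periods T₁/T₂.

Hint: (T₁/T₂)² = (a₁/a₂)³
a₁ = 7.121 Mm = 7.121 × 10^6 m
a₂ = 58.56 Gm = 5.856 × 10^10 m
a₁/a₂ = 0.000121602
T₁/T₂ = (a₁/a₂)^(3/2) = (0.000121602)^1.5 = 1.34094 × 10^-6

Final answer: T₁/T₂ = 1.341 × 10^-6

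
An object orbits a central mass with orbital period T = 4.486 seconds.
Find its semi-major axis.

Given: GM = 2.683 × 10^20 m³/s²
T = 4.486 seconds
GM = 2.683 × 10^20 m³/s²
Kepler's third law: a³ = GM T² / (4π²)
T² = 20.1242 s²
a³ = (2.683 × 10^20) × 20.1242 / (4π²) = 1.36766 × 10^20 m³
a = (a³)^(1/3) = 5.15221 × 10^6 m ≈ 5.152 × 10^6 m

Final answer: 5.152 × 10^6 m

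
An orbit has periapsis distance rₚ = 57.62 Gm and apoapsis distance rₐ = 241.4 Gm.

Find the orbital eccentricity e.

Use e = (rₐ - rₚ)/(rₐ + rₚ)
rₚ = 57.62 Gm = 5.762 × 10^10 m
rₐ = 241.4 Gm = 2.414 × 10^11 m
rₐ − rₚ = 1.8378 × 10^11 m
rₐ + rₚ = 2.9902 × 10^11 m
e = (rₐ − rₚ)/(rₐ + rₚ) = 0.614608

Final answer: e = 0.6146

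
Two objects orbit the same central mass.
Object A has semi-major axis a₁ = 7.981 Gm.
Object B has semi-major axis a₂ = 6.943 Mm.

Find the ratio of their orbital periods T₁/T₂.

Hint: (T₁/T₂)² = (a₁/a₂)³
a₁ = 7.981 Gm = 7.981 × 10^9 m
a₂ = 6.943 Mm = 6.943 × 10^6 m
a₁/a₂ = 1149.5
T₁/T₂ = (a₁/a₂)^(3/2) = (1149.5)^1.5 = 38973.1

Final answer: T₁/T₂ = 3.897 × 10^4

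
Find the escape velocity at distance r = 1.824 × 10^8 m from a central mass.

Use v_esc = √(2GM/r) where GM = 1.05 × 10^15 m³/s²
r = 1.824 × 10^8 m
GM = 1.05 × 10^15 m³/s²
2GM/r = 2 × (1.05 × 10^15) / (1.824 × 10^8) = 1.15132 × 10^7 m²/s²
v_esc = √(2GM/r) = 3393.1 m/s ≈ 3.393 km/s

Final answer: 3.393 km/s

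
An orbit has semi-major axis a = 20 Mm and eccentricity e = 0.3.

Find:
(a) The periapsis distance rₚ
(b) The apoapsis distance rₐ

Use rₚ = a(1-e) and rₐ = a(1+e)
a = 20 Mm = 2 × 10^7 m
e = 0.3:  1 − e = 0.7,  1 + e = 1.3
(a) rₚ = a(1 − e) = 2 × 10^7 m × 0.7 = 1.4 × 10^7 m ≈ 14 Mm
(b) rₐ = a(1 + e) = 2 × 10^7 m × 1.3 = 2.6 × 10^7 m ≈ 26 Mm

Final answer:
(a) rₚ = 14 Mm
(b) rₐ = 26 Mm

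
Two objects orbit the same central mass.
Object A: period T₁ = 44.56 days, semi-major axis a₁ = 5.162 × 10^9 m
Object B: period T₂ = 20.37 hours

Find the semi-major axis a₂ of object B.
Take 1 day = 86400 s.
T₁ = 44.56 days = 3.84998 × 10^6 s
T₂ = 20.37 hours = 73332 s
a₁ = 5.162 × 10^9 m
Kepler's third law: (T₂/T₁)² = (a₂/a₁)³  ⇒  a₂ = a₁ (T₂/T₁)^(2/3)
T₂/T₁ = 0.0190474
(T₂/T₁)^(2/3) = 0.0713219
a₂ = 5.162 × 10^9 m × 0.0713219 = 3.68164 × 10^8 m ≈ 3.682 × 10^8 m

Final answer: a₂ = 3.682 × 10^8 m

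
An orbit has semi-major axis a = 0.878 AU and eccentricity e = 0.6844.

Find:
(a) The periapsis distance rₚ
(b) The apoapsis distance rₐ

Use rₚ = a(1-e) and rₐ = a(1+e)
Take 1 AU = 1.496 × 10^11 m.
a = 0.878 AU = 1.31349 × 10^11 m
e = 0.6844:  1 − e = 0.3156,  1 + e = 1.6844
(a) rₚ = a(1 − e) = 1.31349 × 10^11 m × 0.3156 = 4.14537 × 10^10 m ≈ 0.2771 AU
(b) rₐ = a(1 + e) = 1.31349 × 10^11 m × 1.6844 = 2.21244 × 10^11 m ≈ 1.479 AU

Final answer:
(a) rₚ = 0.2771 AU
(b) rₐ = 1.479 AU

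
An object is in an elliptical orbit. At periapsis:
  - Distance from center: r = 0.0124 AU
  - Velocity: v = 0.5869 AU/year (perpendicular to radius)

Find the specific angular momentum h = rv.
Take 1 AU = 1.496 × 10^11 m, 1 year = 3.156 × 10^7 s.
r = 0.0124 AU = 1.85504 × 10^9 m
v = 0.5869 AU/year = 2782.01 m/s
h = rv = 1.85504 × 10^9 × 2782.01 = 5.16074 × 10^12 m²/s ≈ 5.161 × 10^12 m²/s

Final answer: h = 5.161 × 10^12 m²/s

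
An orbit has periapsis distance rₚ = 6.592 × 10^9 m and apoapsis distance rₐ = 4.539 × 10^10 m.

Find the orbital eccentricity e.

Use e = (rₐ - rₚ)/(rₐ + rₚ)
rₚ = 6.592 × 10^9 m
rₐ = 4.539 × 10^10 m
rₐ − rₚ = 3.8798 × 10^10 m
rₐ + rₚ = 5.1982 × 10^10 m
e = (rₐ − rₚ)/(rₐ + rₚ) = 0.746374

Final answer: e = 0.7464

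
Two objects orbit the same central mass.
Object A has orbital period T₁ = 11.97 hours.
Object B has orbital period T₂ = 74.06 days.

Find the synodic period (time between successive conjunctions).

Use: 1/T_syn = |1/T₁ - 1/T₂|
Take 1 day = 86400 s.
T₁ = 11.97 hours = 43092 s
T₂ = 74.06 days = 6.39878 × 10^6 s
1/T₁ = 2.32062 × 10^-5 s⁻¹
1/T₂ = 1.5628 × 10^-7 s⁻¹
|1/T₁ − 1/T₂| = 2.30499 × 10^-5 s⁻¹
T_syn = 1 / |1/T₁ − 1/T₂| = 43384.2 s ≈ 12.05 hours

Final answer: T_syn = 12.05 hours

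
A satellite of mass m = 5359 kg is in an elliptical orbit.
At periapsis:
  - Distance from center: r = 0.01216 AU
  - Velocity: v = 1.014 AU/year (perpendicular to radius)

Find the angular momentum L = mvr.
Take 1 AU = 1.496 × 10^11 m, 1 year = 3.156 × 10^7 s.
r = 0.01216 AU = 1.81914 × 10^9 m
v = 1.014 AU/year = 4806.54 m/s
vr = 4806.54 × 1.81914 × 10^9 = 8.74375 × 10^12 m²/s
L = m × vr = 5359 × 8.74375 × 10^12 = 4.68578 × 10^16 kg·m²/s ≈ 4.686 × 10^16 kg·m²/s

Final answer: L = 4.686 × 10^16 kg·m²/s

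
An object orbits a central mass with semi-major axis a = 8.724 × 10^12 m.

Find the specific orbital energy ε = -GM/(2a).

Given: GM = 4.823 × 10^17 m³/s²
a = 8.724 × 10^12 m
GM = 4.823 × 10^17 m³/s²
2a = 1.7448 × 10^13 m
ε = −GM/(2a) = -27642.1 J/kg ≈ -27.64 kJ/kg

Final answer: -27.64 kJ/kg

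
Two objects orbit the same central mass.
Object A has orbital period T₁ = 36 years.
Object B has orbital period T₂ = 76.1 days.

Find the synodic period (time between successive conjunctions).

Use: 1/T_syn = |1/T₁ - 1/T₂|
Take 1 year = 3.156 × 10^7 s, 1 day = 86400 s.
T₁ = 36 years = 1.13616 × 10^9 s
T₂ = 76.1 days = 6.57504 × 10^6 s
1/T₁ = 8.80158 × 10^-10 s⁻¹
1/T₂ = 1.5209 × 10^-7 s⁻¹
|1/T₁ − 1/T₂| = 1.5121 × 10^-7 s⁻¹
T_syn = 1 / |1/T₁ − 1/T₂| = 6.61331 × 10^6 s ≈ 76.54 days

Final answer: T_syn = 76.54 days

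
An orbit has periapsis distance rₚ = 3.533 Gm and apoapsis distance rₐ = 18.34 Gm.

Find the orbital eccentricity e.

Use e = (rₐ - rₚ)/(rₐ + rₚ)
rₚ = 3.533 Gm = 3.533 × 10^9 m
rₐ = 18.34 Gm = 1.834 × 10^10 m
rₐ − rₚ = 1.4807 × 10^10 m
rₐ + rₚ = 2.1873 × 10^10 m
e = (rₐ − rₚ)/(rₐ + rₚ) = 0.676953

Final answer: e = 0.677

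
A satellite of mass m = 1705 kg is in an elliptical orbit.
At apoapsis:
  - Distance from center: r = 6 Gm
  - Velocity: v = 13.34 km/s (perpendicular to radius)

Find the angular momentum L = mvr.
r = 6 Gm = 6 × 10^9 m
v = 13.34 km/s = 13340 m/s
vr = 13340 × 6 × 10^9 = 8.004 × 10^13 m²/s
L = m × vr = 1705 × 8.004 × 10^13 = 1.36468 × 10^17 kg·m²/s ≈ 1.365 × 10^17 kg·m²/s

Final answer: L = 1.365 × 10^17 kg·m²/s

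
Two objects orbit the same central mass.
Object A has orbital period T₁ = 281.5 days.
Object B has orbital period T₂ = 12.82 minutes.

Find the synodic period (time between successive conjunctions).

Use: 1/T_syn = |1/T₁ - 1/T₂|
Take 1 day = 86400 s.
T₁ = 281.5 days = 2.43216 × 10^7 s
T₂ = 12.82 minutes = 769.2 s
1/T₁ = 4.11157 × 10^-8 s⁻¹
1/T₂ = 0.00130005 s⁻¹
|1/T₁ − 1/T₂| = 0.00130001 s⁻¹
T_syn = 1 / |1/T₁ − 1/T₂| = 769.224 s ≈ 12.82 minutes

Final answer: T_syn = 12.82 minutes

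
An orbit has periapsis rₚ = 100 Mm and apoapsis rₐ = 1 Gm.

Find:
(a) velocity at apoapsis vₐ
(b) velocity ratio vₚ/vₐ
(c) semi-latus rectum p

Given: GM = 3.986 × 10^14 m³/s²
rₚ = 100 Mm = 1 × 10^8 m
rₐ = 1 Gm = 1 × 10^9 m
GM = 3.986 × 10^14 m³/s²
a = (rₚ + rₐ)/2 = 5.5 × 10^8 m
e = (rₐ − rₚ)/(rₐ + rₚ) = (9 × 10^8) / (1.1 × 10^9) = 0.818182
(a) vₐ² = GM (2/rₐ − 1/a) = 3.986 × 10^14 × (2 × 10^-9 − 1.81818 × 10^-9) = 72472.7 m²/s²;  vₐ = 269.208 m/s ≈ 269.2 m/s
(b) vₚ/vₐ = rₐ/rₚ (angular momentum) = (1 × 10^9) / (1 × 10^8) = 10 ≈ 10
(c) 1 − e² = 0.330579;  p = a(1 − e²) = 5.5 × 10^8 × 0.330579 = 1.81818 × 10^8 m ≈ 181.8 Mm

Final answer:
(a) velocity at apoapsis vₐ = 269.2 m/s
(b) velocity ratio vₚ/vₐ = 10
(c) semi-latus rectum p = 181.8 Mm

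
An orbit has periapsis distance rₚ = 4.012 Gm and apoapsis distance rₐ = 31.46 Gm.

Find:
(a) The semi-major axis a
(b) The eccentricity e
rₚ = 4.012 Gm = 4.012 × 10^9 m
rₐ = 31.46 Gm = 3.146 × 10^10 m
(a) a = (rₚ + rₐ)/2 = 1.7736 × 10^10 m ≈ 17.74 Gm
(b) e = (rₐ − rₚ)/(rₐ + rₚ) = (2.7448 × 10^10) / (3.5472 × 10^10) = 0.773793

Final answer:
(a) a = 17.74 Gm
(b) e = 0.7738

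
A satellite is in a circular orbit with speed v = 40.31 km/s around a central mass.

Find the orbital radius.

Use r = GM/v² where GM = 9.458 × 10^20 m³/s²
v = 40.31 km/s = 40310 m/s
GM = 9.458 × 10^20 m³/s²
v² = 1.6249 × 10^9 m²/s²
r = GM/v² = (9.458 × 10^20) / (1.6249 × 10^9) = 5.82068 × 10^11 m ≈ 582.1 Gm

Final answer: 582.1 Gm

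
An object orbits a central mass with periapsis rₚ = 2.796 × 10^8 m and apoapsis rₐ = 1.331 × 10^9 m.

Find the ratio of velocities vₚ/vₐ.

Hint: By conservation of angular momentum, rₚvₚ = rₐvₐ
rₚ = 2.796 × 10^8 m
rₐ = 1.331 × 10^9 m
rₚvₚ = rₐvₐ  ⇒  vₚ/vₐ = rₐ/rₚ
vₚ/vₐ = (1.331 × 10^9) / (2.796 × 10^8) = 4.76037

Final answer: vₚ/vₐ = 4.76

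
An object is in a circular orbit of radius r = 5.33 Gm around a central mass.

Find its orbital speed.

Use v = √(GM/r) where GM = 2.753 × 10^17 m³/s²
r = 5.33 Gm = 5.33 × 10^9 m
GM = 2.753 × 10^17 m³/s²
GM/r = (2.753 × 10^17) / (5.33 × 10^9) = 5.1651 × 10^7 m²/s²
v = √(GM/r) = 7186.87 m/s ≈ 7.187 km/s

Final answer: 7.187 km/s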